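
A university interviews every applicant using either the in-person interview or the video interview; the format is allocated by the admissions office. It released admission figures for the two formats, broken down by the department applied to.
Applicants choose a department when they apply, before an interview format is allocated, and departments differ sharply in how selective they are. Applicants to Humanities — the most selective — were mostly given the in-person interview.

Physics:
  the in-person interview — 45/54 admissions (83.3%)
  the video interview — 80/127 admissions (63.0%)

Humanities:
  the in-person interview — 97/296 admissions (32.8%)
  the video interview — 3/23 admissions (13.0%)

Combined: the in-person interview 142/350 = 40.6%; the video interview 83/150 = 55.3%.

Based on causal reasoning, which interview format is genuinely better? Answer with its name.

Department differs across interview formats for reasons unrelated to any effect of the interview format itself, and it separately predicts the outcome — a classic confounder. We must compare within department levels.
Within each level — Physics: 83.3% vs 63.0%; Humanities: 32.8% vs 13.0% — the in-person interview is higher every time.

the in-person interview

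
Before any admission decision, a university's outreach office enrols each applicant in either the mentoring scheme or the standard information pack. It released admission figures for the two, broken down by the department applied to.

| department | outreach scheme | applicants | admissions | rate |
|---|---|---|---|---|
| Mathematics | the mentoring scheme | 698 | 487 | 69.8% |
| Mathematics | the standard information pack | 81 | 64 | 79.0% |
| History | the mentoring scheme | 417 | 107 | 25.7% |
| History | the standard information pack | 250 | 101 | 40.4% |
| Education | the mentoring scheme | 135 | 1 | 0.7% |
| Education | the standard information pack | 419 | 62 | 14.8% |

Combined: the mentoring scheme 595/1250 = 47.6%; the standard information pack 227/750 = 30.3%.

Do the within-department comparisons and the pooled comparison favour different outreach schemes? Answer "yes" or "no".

Within each department level (Mathematics 69.8% vs 79.0%; History 25.7% vs 40.4%; Education 0.7% vs 14.8%), the standard information pack has the higher rate every time. Pooled: 47.6% vs 30.3% — the mentoring scheme has the higher rate overall. The two comparisons disagree.

yes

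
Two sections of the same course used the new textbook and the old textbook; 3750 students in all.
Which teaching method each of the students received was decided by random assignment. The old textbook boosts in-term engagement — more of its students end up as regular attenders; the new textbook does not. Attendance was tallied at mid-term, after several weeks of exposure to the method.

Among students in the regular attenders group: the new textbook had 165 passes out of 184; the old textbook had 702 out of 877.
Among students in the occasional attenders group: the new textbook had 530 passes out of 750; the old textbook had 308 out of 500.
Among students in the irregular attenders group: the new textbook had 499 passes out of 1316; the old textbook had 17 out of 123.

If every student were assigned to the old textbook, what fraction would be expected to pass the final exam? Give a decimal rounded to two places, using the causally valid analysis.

0.68

Mid-term attendance here is a post-treatment variable shaped by the teaching method; conditioning on it would introduce bias rather than remove it. The overall comparison is the causal one.
So P(outcome | do(the old textbook)) is just the pooled rate for the old textbook: 1027/1500 = 0.685.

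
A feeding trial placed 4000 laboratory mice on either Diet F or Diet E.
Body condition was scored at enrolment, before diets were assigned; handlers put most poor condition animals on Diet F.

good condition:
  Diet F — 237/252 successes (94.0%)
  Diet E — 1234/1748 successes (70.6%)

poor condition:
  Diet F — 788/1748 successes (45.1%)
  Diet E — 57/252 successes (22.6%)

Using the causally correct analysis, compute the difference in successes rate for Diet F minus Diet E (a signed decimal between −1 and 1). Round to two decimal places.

+0.23

The stratified and pooled comparisons disagree (Diet F wins within each starting body condition; Diet E wins overall), so the answer turns on the causal role of starting body condition.
Since starting body condition is a pre-existing factor (not a product of the diet) and it affects the outcome on its own, it is a confounder. The stratified rates, not the pooled rate, identify the causal effect.
Adjusting over the population distribution of starting body condition: 0.500·(0.940−0.706) + 0.500·(0.451−0.226) = +0.230.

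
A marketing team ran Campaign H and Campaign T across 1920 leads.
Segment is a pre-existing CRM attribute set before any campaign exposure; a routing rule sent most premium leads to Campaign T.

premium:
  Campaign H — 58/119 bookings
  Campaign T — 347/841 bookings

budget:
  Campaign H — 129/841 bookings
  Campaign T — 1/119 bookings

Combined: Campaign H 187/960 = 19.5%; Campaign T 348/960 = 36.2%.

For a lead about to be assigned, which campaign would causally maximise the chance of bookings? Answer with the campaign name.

Campaign H

Nothing the campaign does changes customer segment; the imbalance is an allocation artefact. With customer segment also predicting the outcome, the pooled figure is confounded, and the within-stratum comparison is the causal one.
Within each level — premium: 48.7% vs 41.3%; budget: 15.3% vs 0.8% — Campaign H is higher every time.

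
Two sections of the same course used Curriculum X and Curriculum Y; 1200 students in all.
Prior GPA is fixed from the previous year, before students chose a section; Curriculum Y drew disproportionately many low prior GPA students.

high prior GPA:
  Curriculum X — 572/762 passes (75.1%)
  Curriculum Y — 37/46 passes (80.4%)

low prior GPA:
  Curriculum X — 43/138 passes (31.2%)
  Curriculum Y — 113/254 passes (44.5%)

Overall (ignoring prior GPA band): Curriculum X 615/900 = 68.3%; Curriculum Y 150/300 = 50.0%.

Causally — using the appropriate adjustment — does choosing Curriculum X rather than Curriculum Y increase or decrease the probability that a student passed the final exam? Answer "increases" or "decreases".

decreases

Prior GPA band is set before the teaching method has any effect — it is not caused by the teaching method — and it independently drives the outcome. That makes it a confounder, so the causal comparison is within prior GPA band levels.
Within each level — high prior GPA: 75.1% vs 80.4%; low prior GPA: 31.2% vs 44.5% — Curriculum Y is higher every time.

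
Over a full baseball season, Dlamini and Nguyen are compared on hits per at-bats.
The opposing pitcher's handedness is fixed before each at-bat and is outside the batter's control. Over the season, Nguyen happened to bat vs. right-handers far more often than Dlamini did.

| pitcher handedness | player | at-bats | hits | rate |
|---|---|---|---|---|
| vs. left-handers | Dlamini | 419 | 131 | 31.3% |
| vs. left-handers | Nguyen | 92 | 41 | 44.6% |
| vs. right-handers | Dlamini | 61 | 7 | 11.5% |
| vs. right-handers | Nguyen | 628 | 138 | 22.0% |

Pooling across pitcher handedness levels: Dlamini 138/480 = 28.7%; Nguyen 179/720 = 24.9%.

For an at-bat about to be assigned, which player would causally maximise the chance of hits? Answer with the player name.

Within every pitcher handedness level Nguyen has the higher rate, yet pooled Dlamini does — Simpson's reversal.
Here pitcher handedness is a common cause — it drives both which player a case falls under and the outcome. The crude comparison mixes populations; the stratum-specific rates are the causally relevant ones.
Within each level — vs. left-handers: 31.3% vs 44.6%; vs. right-handers: 11.5% vs 22.0% — Nguyen is higher every time.

Nguyen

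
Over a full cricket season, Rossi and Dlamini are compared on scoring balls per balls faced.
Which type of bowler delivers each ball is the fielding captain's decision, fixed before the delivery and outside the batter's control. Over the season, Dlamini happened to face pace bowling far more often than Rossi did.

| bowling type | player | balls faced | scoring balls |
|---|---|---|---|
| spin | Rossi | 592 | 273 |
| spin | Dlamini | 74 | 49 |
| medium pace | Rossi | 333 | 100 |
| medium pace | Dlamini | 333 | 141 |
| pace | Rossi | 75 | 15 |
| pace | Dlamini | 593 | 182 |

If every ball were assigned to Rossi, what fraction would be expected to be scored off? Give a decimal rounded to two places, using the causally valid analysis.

Nothing the player does changes bowling type; the imbalance is an allocation artefact. With bowling type also predicting the outcome, the pooled figure is confounded, and the within-stratum comparison is the causal one.
Standardising Rossi to the population bowling type mix: 0.333·273/592 + 0.333·100/333 + 0.334·15/75 = 0.320.

0.32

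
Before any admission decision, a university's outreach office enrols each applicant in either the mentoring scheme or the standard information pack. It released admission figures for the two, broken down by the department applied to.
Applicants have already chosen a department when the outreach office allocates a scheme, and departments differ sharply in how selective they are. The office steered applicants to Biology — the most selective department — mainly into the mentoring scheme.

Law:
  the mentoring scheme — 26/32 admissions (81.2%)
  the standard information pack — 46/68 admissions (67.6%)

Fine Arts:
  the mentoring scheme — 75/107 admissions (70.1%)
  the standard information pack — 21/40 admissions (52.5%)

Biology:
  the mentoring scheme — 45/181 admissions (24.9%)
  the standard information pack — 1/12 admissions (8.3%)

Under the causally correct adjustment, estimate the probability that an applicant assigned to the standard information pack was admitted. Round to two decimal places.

0.37

The imbalance in department arose from how applicants were allocated, not from anything the outreach scheme did; and department independently affects the outcome. The pooled gap is confounded — condition on department.
Standardising the standard information pack to the population department mix: 0.227·46/68 + 0.334·21/40 + 0.439·1/12 = 0.366.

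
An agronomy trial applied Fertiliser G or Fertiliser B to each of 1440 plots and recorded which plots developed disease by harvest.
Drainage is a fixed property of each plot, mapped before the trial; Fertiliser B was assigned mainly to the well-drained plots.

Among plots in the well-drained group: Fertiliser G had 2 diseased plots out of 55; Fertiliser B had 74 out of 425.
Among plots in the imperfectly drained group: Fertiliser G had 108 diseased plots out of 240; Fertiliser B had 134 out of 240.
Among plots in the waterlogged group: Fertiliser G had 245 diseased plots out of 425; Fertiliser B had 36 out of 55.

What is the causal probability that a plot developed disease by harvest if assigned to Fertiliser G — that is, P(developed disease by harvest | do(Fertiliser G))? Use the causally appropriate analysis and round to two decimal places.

Fertiliser G is lower inside every field drainage stratum but Fertiliser B is lower in aggregate. Whether to stratify depends on how field drainage relates to the fertiliser.
Here field drainage is a common cause — it drives both which fertiliser a case falls under and the outcome. The crude comparison mixes populations; the stratum-specific rates are the causally relevant ones.
Standardising Fertiliser G to the population field drainage mix: 0.333·2/55 + 0.333·108/240 + 0.333·245/425 = 0.354.

0.35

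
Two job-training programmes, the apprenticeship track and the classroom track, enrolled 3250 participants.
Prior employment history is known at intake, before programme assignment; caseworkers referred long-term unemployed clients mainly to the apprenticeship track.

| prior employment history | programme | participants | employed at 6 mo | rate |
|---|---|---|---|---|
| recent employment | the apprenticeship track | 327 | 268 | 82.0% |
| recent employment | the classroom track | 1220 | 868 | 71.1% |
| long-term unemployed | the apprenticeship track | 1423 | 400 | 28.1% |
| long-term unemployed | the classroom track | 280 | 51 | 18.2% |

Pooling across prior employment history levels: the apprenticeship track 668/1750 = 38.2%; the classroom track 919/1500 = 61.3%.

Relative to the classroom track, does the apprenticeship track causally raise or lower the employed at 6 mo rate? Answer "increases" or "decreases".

increases

the apprenticeship track is higher inside every prior employment history stratum but the classroom track is higher in aggregate. Whether to stratify depends on how prior employment history relates to the programme.
Since prior employment history is a pre-existing factor (not a product of the programme) and it affects the outcome on its own, it is a confounder. The stratified rates, not the pooled rate, identify the causal effect.
Within each level — recent employment: 82.0% vs 71.1%; long-term unemployed: 28.1% vs 18.2% — the apprenticeship track is higher every time.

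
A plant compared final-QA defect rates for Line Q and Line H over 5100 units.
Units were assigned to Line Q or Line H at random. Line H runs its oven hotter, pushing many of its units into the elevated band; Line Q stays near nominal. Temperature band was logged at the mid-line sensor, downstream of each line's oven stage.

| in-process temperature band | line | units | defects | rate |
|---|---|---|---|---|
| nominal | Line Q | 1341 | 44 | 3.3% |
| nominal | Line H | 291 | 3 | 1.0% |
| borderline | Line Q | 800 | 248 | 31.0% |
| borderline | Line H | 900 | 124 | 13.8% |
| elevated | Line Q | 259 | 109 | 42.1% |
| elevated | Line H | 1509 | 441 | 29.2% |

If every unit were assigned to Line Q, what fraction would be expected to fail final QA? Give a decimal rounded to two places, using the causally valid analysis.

0.17

The in-process temperature band-specific comparison favours Line H throughout, but the pooled figures favour Line Q. The question is whether to condition on in-process temperature band.
In-process temperature band here is a post-treatment variable shaped by the line; conditioning on it would introduce bias rather than remove it. The overall comparison is the causal one.
So P(outcome | do(Line Q)) is just the pooled rate for Line Q: 401/2400 = 0.167.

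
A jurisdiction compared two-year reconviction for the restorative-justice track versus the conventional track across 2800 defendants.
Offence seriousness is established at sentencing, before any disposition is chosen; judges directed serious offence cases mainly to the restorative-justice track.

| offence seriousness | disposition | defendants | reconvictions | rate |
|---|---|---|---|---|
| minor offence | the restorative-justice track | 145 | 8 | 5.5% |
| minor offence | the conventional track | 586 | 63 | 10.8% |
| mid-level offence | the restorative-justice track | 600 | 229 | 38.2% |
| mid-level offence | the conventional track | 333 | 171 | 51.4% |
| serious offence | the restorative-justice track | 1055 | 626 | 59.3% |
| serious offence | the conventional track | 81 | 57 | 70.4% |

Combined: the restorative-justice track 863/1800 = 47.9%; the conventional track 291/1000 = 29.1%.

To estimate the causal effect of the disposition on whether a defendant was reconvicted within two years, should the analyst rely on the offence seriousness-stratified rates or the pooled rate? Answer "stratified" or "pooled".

the restorative-justice track is lower inside every offence seriousness stratum but the conventional track is lower in aggregate. Whether to stratify depends on how offence seriousness relates to the disposition.
Offence seriousness is set before the disposition has any effect — it is not caused by the disposition — and it independently drives the outcome. That makes it a confounder, so the causal comparison is within offence seriousness levels.
Within each level — minor offence: 5.5% vs 10.8%; mid-level offence: 38.2% vs 51.4%; serious offence: 59.3% vs 70.4% — the restorative-justice track is lower every time.

stratified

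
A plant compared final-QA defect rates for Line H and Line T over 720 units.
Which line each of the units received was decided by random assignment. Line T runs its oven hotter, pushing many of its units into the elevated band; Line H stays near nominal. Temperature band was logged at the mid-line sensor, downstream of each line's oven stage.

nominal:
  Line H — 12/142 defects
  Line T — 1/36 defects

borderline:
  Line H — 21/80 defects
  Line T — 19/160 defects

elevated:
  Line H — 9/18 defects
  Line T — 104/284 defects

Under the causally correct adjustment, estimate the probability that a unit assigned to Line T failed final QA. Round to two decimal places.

The in-process temperature band-specific comparison favours Line T throughout, but the pooled figures favour Line H. The question is whether to condition on in-process temperature band.
Stratifying would compare lines among units the lines themselves sorted into in-process temperature band groups — a form of selection on an intermediate. The unconditioned pooled rates give the total causal effect.
So P(outcome | do(Line T)) is just the pooled rate for Line T: 124/480 = 0.258.

0.26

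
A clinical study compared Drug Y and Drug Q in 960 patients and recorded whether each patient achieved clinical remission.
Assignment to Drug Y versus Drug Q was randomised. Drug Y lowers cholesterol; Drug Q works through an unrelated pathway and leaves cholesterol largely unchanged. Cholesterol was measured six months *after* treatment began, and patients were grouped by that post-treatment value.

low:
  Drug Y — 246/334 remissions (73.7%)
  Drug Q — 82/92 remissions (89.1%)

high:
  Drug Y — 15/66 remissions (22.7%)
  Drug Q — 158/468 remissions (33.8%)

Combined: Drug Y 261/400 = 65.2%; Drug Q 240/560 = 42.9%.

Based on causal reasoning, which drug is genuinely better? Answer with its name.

Drug Y

The distribution of cholesterol is itself part of what the drug does — it is an intermediate outcome. Holding it fixed would remove that part of the effect; the total effect is the pooled difference.
Pooled: Drug Y 65.2% vs Drug Q 42.9%; Drug Y is higher overall.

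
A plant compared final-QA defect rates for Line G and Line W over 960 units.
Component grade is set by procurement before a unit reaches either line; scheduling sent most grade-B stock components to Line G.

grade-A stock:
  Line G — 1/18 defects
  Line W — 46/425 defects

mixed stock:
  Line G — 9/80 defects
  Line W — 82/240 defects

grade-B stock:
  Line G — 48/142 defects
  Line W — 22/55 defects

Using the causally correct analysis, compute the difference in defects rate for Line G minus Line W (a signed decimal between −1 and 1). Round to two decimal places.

The stratified and pooled comparisons disagree (Line G wins within each component grade; Line W wins overall), so the answer turns on the causal role of component grade.
Component grade is set before the line has any effect — it is not caused by the line — and it independently drives the outcome. That makes it a confounder, so the causal comparison is within component grade levels.
Adjusting over the population distribution of component grade: 0.461·(0.056−0.108) + 0.333·(0.113−0.342) + 0.205·(0.338−0.400) = -0.113.

-0.11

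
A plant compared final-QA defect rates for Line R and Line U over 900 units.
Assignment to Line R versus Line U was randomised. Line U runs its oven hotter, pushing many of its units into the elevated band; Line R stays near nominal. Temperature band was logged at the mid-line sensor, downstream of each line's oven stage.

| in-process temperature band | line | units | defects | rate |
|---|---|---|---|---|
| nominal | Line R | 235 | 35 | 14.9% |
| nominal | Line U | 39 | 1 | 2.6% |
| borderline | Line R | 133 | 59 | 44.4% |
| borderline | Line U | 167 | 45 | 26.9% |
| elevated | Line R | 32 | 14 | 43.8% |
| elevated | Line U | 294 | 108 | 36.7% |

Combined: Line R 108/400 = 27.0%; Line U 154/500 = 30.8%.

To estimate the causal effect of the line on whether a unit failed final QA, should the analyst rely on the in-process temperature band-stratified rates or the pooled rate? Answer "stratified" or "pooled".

Because the line influences in-process temperature band, in-process temperature band is a post-treatment mediator, not a confounder. Stratifying on it would bias the estimate; the causal effect is the crude pooled difference.
Pooled: Line R 27.0% vs Line U 30.8%; Line R is lower overall.

pooled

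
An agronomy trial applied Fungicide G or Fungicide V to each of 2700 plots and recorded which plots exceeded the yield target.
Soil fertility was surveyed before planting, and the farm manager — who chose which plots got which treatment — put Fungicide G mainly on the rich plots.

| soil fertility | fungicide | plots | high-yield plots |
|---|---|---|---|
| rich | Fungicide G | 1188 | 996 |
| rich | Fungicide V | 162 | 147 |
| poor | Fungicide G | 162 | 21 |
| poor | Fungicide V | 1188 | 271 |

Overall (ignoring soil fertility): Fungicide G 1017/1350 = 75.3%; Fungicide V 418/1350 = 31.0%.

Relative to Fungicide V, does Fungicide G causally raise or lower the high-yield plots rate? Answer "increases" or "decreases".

The stratified and pooled comparisons disagree (Fungicide V wins within each soil fertility; Fungicide G wins overall), so the answer turns on the causal role of soil fertility.
Soil fertility is set before the fungicide has any effect — it is not caused by the fungicide — and it independently drives the outcome. That makes it a confounder, so the causal comparison is within soil fertility levels.
Within each level — rich: 83.8% vs 90.7%; poor: 13.0% vs 22.8% — Fungicide V is higher every time.

decreases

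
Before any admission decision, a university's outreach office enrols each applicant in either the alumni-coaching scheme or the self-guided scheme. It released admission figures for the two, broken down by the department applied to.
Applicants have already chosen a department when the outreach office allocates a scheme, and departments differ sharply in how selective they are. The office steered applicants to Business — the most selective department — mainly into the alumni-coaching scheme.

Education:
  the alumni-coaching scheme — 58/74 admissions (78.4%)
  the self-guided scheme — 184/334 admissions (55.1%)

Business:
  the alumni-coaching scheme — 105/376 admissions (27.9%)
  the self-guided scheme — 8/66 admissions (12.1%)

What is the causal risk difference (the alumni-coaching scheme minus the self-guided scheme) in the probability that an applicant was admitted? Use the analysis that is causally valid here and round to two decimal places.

+0.19

Here department is a common cause — it drives both which outreach scheme a case falls under and the outcome. The crude comparison mixes populations; the stratum-specific rates are the causally relevant ones.
Adjusting over the population distribution of department: 0.480·(0.784−0.551) + 0.520·(0.279−0.121) = +0.194.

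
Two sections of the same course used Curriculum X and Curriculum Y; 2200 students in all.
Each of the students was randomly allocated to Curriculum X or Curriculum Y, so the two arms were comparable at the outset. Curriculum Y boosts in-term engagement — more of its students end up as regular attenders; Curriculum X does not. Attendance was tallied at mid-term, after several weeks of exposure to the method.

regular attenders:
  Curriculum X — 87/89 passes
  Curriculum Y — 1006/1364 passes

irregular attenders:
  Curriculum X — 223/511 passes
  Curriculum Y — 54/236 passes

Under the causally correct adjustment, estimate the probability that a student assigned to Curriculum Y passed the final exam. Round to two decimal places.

0.66

Curriculum X is higher inside every mid-term attendance stratum but Curriculum Y is higher in aggregate. Whether to stratify depends on how mid-term attendance relates to the teaching method.
Mid-term attendance here is a post-treatment variable shaped by the teaching method; conditioning on it would introduce bias rather than remove it. The overall comparison is the causal one.
So P(outcome | do(Curriculum Y)) is just the pooled rate for Curriculum Y: 1060/1600 = 0.662.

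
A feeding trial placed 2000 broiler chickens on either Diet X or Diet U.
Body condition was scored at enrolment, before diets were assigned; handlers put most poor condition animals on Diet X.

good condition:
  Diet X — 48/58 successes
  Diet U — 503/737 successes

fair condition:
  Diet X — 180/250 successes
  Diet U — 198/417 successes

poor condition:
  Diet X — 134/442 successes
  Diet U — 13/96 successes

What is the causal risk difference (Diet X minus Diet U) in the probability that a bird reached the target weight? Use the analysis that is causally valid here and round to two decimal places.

Starting body condition is set before the diet has any effect — it is not caused by the diet — and it independently drives the outcome. That makes it a confounder, so the causal comparison is within starting body condition levels.
Adjusting over the population distribution of starting body condition: 0.398·(0.828−0.682) + 0.334·(0.720−0.475) + 0.269·(0.303−0.135) = +0.185.

+0.18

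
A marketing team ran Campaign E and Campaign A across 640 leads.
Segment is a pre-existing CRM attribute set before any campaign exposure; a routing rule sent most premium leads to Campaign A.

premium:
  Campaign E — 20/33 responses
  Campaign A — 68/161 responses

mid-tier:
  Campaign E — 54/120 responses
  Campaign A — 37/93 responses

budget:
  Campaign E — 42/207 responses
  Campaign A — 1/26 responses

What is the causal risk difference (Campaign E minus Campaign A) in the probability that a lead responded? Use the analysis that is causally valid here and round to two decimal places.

The imbalance in customer segment arose from how leads were allocated, not from anything the campaign did; and customer segment independently affects the outcome. The pooled gap is confounded — condition on customer segment.
Adjusting over the population distribution of customer segment: 0.303·(0.606−0.422) + 0.333·(0.450−0.398) + 0.364·(0.203−0.038) = +0.133.

+0.13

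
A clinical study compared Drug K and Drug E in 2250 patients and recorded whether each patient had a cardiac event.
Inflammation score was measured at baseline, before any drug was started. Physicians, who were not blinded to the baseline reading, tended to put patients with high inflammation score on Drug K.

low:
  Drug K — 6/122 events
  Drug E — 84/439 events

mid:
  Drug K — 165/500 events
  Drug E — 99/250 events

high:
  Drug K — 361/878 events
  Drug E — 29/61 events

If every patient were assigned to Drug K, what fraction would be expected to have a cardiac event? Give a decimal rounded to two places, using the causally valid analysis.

Drug K is lower inside every inflammation score stratum but Drug E is lower in aggregate. Whether to stratify depends on how inflammation score relates to the drug.
Since inflammation score is a pre-existing factor (not a product of the drug) and it affects the outcome on its own, it is a confounder. The stratified rates, not the pooled rate, identify the causal effect.
Standardising Drug K to the population inflammation score mix: 0.249·6/122 + 0.333·165/500 + 0.417·361/878 = 0.294.

0.29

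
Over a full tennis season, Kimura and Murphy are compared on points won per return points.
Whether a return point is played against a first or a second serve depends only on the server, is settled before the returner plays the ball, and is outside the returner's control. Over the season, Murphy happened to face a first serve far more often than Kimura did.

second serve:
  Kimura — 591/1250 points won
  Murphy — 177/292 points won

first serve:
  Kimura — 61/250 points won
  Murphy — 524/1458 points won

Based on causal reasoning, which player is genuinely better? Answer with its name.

Murphy

Murphy is higher inside every serve type stratum but Kimura is higher in aggregate. Whether to stratify depends on how serve type relates to the player.
Serve type is set before the player has any effect — it is not caused by the player — and it independently drives the outcome. That makes it a confounder, so the causal comparison is within serve type levels.
Within each level — second serve: 47.3% vs 60.6%; first serve: 24.4% vs 35.9% — Murphy is higher every time.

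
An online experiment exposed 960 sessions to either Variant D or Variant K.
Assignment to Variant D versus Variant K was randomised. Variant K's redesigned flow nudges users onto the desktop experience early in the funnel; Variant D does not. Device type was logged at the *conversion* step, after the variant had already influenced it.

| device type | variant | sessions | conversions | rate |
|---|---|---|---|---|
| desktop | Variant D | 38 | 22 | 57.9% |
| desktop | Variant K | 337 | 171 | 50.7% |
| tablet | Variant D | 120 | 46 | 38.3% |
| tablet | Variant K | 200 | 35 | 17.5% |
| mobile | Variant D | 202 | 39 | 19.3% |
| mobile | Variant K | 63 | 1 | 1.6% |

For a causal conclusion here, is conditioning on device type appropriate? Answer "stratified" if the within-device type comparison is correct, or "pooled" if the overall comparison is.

pooled

Device type is recorded after the variant and is itself shifted by it — it sits on the causal path from variant to outcome. Conditioning on a mediator would strip out part of the effect we want; the pooled comparison gives the total causal effect.
Pooled: Variant D 29.7% vs Variant K 34.5%; Variant K is higher overall.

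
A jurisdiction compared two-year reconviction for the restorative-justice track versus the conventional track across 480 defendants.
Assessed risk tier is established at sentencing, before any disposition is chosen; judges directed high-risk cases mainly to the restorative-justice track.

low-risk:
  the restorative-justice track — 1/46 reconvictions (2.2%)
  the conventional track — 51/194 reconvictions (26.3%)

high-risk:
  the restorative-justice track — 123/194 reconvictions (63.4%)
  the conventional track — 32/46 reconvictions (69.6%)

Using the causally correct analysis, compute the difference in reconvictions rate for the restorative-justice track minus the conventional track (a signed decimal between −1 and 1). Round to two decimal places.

The imbalance in assessed risk tier arose from how defendants were allocated, not from anything the disposition did; and assessed risk tier independently affects the outcome. The pooled gap is confounded — condition on assessed risk tier.
Adjusting over the population distribution of assessed risk tier: 0.500·(0.022−0.263) + 0.500·(0.634−0.696) = -0.151.

-0.15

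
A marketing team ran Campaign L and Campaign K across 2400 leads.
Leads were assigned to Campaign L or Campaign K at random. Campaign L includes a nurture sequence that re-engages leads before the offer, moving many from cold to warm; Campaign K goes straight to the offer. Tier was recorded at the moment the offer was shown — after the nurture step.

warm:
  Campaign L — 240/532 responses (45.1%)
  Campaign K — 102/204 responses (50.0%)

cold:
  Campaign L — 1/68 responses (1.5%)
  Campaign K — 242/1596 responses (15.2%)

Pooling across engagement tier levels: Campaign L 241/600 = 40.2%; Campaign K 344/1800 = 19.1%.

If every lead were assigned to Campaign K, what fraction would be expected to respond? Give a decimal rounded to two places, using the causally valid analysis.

0.19

Campaign K is higher inside every engagement tier stratum but Campaign L is higher in aggregate. Whether to stratify depends on how engagement tier relates to the campaign.
Because the campaign influences engagement tier, engagement tier is a post-treatment mediator, not a confounder. Stratifying on it would bias the estimate; the causal effect is the crude pooled difference.
So P(outcome | do(Campaign K)) is just the pooled rate for Campaign K: 344/1800 = 0.191.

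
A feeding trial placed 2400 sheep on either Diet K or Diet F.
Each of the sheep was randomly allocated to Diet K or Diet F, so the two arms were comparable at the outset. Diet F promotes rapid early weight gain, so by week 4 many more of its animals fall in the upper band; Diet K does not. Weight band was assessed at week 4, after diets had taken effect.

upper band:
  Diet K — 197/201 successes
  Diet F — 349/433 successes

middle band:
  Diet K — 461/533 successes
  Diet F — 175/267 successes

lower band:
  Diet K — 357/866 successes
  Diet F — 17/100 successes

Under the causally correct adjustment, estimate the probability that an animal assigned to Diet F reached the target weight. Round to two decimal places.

Week-4 weight band here is a post-treatment variable shaped by the diet; conditioning on it would introduce bias rather than remove it. The overall comparison is the causal one.
So P(outcome | do(Diet F)) is just the pooled rate for Diet F: 541/800 = 0.676.

0.68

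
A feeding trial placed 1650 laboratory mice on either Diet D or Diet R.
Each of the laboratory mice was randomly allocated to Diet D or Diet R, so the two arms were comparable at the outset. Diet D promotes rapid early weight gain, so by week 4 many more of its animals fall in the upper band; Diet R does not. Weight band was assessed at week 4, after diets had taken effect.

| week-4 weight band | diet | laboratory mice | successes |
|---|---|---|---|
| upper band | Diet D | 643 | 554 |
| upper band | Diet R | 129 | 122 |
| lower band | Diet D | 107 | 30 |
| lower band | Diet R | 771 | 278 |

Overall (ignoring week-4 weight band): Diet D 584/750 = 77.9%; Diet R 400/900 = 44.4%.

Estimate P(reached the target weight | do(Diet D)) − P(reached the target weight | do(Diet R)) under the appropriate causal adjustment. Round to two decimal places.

Stratifying would compare diets among laboratory mice the diets themselves sorted into week-4 weight band groups — a form of selection on an intermediate. The unconditioned pooled rates give the total causal effect.
The causal difference is the pooled difference: 0.779 − 0.444 = +0.334.

+0.33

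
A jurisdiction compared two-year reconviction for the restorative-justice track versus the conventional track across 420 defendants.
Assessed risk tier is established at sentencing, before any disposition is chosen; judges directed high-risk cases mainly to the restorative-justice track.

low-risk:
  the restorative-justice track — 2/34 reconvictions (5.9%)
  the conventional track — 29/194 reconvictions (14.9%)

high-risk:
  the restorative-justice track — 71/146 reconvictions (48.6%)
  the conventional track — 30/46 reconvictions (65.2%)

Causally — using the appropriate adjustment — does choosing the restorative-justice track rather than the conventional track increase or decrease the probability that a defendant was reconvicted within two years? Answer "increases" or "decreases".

Since assessed risk tier is a pre-existing factor (not a product of the disposition) and it affects the outcome on its own, it is a confounder. The stratified rates, not the pooled rate, identify the causal effect.
Within each level — low-risk: 5.9% vs 14.9%; high-risk: 48.6% vs 65.2% — the restorative-justice track is lower every time.

decreases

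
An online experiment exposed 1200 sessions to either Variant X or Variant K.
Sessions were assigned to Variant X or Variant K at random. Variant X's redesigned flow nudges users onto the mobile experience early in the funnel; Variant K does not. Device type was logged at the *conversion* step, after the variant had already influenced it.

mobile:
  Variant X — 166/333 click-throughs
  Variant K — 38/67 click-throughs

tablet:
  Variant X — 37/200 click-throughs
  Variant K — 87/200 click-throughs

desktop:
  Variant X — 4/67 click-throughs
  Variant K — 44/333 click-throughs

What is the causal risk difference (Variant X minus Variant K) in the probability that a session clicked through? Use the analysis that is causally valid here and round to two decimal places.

+0.06

Stratifying would compare variants among sessions the variants themselves sorted into device type groups — a form of selection on an intermediate. The unconditioned pooled rates give the total causal effect.
The causal difference is the pooled difference: 0.345 − 0.282 = +0.063.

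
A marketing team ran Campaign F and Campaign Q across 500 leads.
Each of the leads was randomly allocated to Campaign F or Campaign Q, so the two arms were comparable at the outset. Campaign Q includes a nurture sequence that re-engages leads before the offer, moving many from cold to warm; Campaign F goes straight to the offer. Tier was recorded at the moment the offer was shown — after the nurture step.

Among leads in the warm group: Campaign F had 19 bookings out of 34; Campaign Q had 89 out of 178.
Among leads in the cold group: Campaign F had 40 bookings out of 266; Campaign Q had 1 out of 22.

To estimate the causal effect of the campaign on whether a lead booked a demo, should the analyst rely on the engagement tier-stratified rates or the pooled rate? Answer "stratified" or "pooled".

pooled

Stratifying would compare campaigns among leads the campaigns themselves sorted into engagement tier groups — a form of selection on an intermediate. The unconditioned pooled rates give the total causal effect.
Pooled: Campaign F 19.7% vs Campaign Q 45.0%; Campaign Q is higher overall.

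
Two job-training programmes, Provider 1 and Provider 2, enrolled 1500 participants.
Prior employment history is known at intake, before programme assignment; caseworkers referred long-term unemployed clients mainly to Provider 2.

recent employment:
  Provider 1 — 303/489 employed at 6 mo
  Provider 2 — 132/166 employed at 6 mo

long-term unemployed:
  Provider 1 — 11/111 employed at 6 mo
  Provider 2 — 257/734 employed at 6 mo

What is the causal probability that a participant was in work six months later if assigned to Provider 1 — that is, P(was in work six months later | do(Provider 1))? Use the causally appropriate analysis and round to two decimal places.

Provider 2 is higher inside every prior employment history stratum but Provider 1 is higher in aggregate. Whether to stratify depends on how prior employment history relates to the programme.
Nothing the programme does changes prior employment history; the imbalance is an allocation artefact. With prior employment history also predicting the outcome, the pooled figure is confounded, and the within-stratum comparison is the causal one.
Standardising Provider 1 to the population prior employment history mix: 0.437·303/489 + 0.563·11/111 = 0.326.

0.33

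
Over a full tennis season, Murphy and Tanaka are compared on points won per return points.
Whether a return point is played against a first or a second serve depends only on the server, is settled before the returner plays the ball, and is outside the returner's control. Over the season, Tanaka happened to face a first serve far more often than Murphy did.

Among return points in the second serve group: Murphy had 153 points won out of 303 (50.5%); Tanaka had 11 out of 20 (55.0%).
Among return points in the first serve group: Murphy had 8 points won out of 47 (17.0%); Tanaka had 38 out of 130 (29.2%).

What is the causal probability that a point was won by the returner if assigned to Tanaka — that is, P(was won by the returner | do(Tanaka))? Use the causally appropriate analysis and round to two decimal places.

0.46

Serve type is set before the player has any effect — it is not caused by the player — and it independently drives the outcome. That makes it a confounder, so the causal comparison is within serve type levels.
Standardising Tanaka to the population serve type mix: 0.646·11/20 + 0.354·38/130 = 0.459.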